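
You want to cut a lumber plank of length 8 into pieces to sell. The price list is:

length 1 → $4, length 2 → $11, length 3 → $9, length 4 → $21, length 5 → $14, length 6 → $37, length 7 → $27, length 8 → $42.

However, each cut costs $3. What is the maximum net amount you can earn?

Let net[k] be the best obtainable value from length k. For each k, try every first piece i and keep the best of price[i] + net[k−i] minus the 3 cut fee when i<k.
net[1] = 4
net[2] = max(4+4-3, 11+0) = 11
net[3] = max(4+11-3, 11+4-3, 9+0) = 12
net[4] = max(4+12-3, 11+11-3, 9+4-3, 21+0) = 21
net[5] = max(4+21-3, 11+12-3, 9+11-3, 21+4-3, 14+0) = 22
net[6] = max(4+22-3, 11+21-3, 9+12-3, 21+11-3, 14+4-3, 37+0) = 37
net[7] = max(4+37-3, 11+22-3, 9+21-3, …, 37+4-3, 27+0) = 38
net[8] = max(4+38-3, 11+37-3, 9+22-3, …, 27+4-3, 42+0) = 45
One optimal plan: pieces 6 + 2 (1 cut) → $48 − $3 = $45.

45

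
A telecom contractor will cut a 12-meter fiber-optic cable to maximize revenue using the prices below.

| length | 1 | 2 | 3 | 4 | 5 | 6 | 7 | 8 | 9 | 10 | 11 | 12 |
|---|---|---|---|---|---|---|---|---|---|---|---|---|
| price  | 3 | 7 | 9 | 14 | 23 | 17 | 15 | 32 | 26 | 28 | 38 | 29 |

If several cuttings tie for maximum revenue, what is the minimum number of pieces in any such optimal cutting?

3

Consider every possible first cut. r[k] is the best of p[i]+r[k−i] over all sellable i≤k.
r[1] = 3
r[2] = max(3+3, 7+0) = 7
r[3] = max(3+7, 7+3, 9+0) = 10
r[4] = max(3+10, 7+7, 9+3, 14+0) = 14
r[5] = max(3+14, 7+10, 9+7, 14+3, 23+0) = 23
r[6] = max(3+23, 7+14, 9+10, 14+7, 23+3, 17+0) = 26
r[7] = max(3+26, 7+23, 9+14, …, 17+3, 15+0) = 30
r[8] = max(3+30, 7+26, 9+23, …, 15+3, 32+0) = 33
r[9] = max(3+33, 7+30, 9+26, …, 32+3, 26+0) = 37
r[10] = max(3+37, 7+33, 9+30, …, 26+3, 28+0) = 46
r[11] = max(3+46, 7+37, 9+33, …, 28+3, 38+0) = 49
r[12] = max(3+49, 7+46, 9+37, …, 38+3, 29+0) = 53
Maximum revenue is $53.
Now minimize piece count subject to staying optimal: for each k, pieces[k] = 1 + min over i with p[i]+r[k−i]=r[k] of pieces[k−i].
pieces[9] = 2
pieces[10] = 2
pieces[11] = 3
pieces[12] = 3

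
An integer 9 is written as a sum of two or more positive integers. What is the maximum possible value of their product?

27

Fill prod[k] for k=2..9: at each k try every first piece i and multiply by the better of (k−i) uncut or prod[k−i].
prod[2] = 1*max(1,0) = 1*1 = 1
prod[3] = 1*max(2,1) = 1*2 = 2
prod[4] = 2*max(2,1) = 2*2 = 4
prod[5] = 2*max(3,2) = 2*3 = 6
prod[6] = 3*max(3,2) = 3*3 = 9
prod[7] = 2*max(5,6) = 2*6 = 12
prod[8] = 2*max(6,9) = 2*9 = 18
prod[9] = 3*max(6,9) = 3*9 = 27
One optimal split: 3 + 3 + 3; product 3*3*3 = 27.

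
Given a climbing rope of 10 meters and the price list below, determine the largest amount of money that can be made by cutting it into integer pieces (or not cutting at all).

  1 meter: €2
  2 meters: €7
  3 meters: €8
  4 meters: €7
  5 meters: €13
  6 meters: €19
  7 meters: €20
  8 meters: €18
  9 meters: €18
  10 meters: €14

Consider every possible first cut. v[k] is the best of p[i]+v[k−i] over all sellable i≤k.
v[1] = 2
v[2] = 7
v[3] = 9  (first piece 1, then v[2]=7)
v[4] = 14  (first piece 2, then v[2]=7)
v[5] = 16  (first piece 1, then v[4]=14)
v[6] = 21  (first piece 2, then v[4]=14)
v[7] = 23  (first piece 1, then v[6]=21)
v[8] = 28  (first piece 2, then v[6]=21)
v[9] = 30  (first piece 1, then v[8]=28)
v[10] = 35  (first piece 2, then v[8]=28)
One optimal cutting: 2 + 2 + 2 + 2 + 2 → €7 + €7 + €7 + €7 + €7 = €35.

35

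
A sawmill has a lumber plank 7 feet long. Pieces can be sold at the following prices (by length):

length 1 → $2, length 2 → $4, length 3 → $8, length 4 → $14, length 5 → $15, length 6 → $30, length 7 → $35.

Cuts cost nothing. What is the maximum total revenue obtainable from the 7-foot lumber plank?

35

Build r[k] bottom-up: r[k] = max over allowed piece i of (p[i] + r[k−i]).
r[1] = 2
r[2] = max(2+2, 4+0) = 4
r[3] = max(2+4, 4+2, 8+0) = 8
r[4] = max(2+8, 4+4, 8+2, 14+0) = 14
r[5] = max(2+14, 4+8, 8+4, 14+2, 15+0) = 16
r[6] = max(2+16, 4+14, 8+8, 14+4, 15+2, 30+0) = 30
r[7] = max(2+30, 4+16, 8+14, …, 30+2, 35+0) = 35
Best is to sell the whole 7-foot piece uncut for $35.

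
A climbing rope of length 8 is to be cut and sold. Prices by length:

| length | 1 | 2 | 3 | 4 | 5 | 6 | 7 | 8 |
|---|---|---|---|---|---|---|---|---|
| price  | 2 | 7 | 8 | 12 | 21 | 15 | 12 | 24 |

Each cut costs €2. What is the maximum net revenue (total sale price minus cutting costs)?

27

Consider every possible first cut. net[k] is the best of p[i]+net[k−i] over all sellable i≤k, charging 2 whenever i<k.
net[1] = 2
net[2] = 7
net[3] = 8
net[4] = 12  (first piece 2, then net[2]=7)
net[5] = 21
net[6] = 21  (first piece 1, then net[5]=21)
net[7] = 26  (first piece 2, then net[5]=21)
net[8] = 27  (first piece 3, then net[5]=21)
One optimal plan: pieces 5 + 3 (1 cut) → €29 − €2 = €27.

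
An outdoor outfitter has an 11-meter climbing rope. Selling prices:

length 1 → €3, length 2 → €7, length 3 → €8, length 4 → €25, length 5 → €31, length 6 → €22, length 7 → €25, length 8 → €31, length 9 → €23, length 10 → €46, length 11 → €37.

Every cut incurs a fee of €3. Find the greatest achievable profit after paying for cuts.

Consider every possible first cut. r[k] is the best of p[i]+r[k−i] over all sellable i≤k, charging 3 whenever i<k.
r[1] = 3
r[2] = max(3+3-3, 7+0) = 7
r[3] = max(3+7-3, 7+3-3, 8+0) = 8
r[4] = max(3+8-3, 7+7-3, 8+3-3, 25+0) = 25
r[5] = max(3+25-3, 7+8-3, 8+7-3, 25+3-3, 31+0) = 31
r[6] = max(3+31-3, 7+25-3, 8+8-3, 25+7-3, 31+3-3, 22+0) = 31
r[7] = max(3+31-3, 7+31-3, 8+25-3, …, 22+3-3, 25+0) = 35
r[8] = max(3+35-3, 7+31-3, 8+31-3, …, 25+3-3, 31+0) = 47
r[9] = max(3+47-3, 7+35-3, 8+31-3, …, 31+3-3, 23+0) = 53
r[10] = max(3+53-3, 7+47-3, 8+35-3, …, 23+3-3, 46+0) = 59
r[11] = max(3+59-3, 7+53-3, 8+47-3, …, 46+3-3, 37+0) = 59
One optimal plan: pieces 5 + 5 + 1 (2 cuts) → €65 − €6 = €59.

59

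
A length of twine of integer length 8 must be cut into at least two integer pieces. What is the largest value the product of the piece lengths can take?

Fill prod[k] for k=2..8: at each k try every first piece i and multiply by the better of (k−i) uncut or prod[k−i].
prod[2] = 1×max(1,0) = 1×1 = 1
prod[3] = max(1×2, 2×1) = 2
prod[4] = max(1×3, 2×2, 3×1) = 4
prod[5] = max(1×4, 2×3, 3×2, 4×1) = 6
prod[6] = max(1×6, 2×4, 3×3, 4×2, 5×1) = 9
prod[7] = max(1×9, 2×6, 3×4, 4×3, 5×2, 6×1) = 12
prod[8] = max(1×12, 2×9, 3×6, …, 6×2, 7×1) = 18
One optimal split: 3 + 3 + 2; product 3×3×2 = 18.

18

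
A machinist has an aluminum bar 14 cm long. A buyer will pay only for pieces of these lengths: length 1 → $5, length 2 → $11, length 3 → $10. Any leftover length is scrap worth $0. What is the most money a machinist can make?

77

Consider every possible first cut. f[k] is the best of p[i]+f[k−i] over all sellable i≤k.
f[1] = 5
f[2] = max(5+5, 11+0) = 11
f[3] = max(5+11, 11+5, 10+0) = 16
f[4] = max(5+16, 11+11, 10+5) = 22
f[5] = max(5+22, 11+16, 10+11) = 27
f[6] = max(5+27, 11+22, 10+16) = 33
f[7] = max(5+33, 11+27, 10+22) = 38
f[8] = max(5+38, 11+33, 10+27) = 44
f[9] = max(5+44, 11+38, 10+33) = 49
f[10] = max(5+49, 11+44, 10+38) = 55
f[11] = max(5+55, 11+49, 10+44) = 60
f[12] = max(5+60, 11+55, 10+49) = 66
f[13] = max(5+66, 11+60, 10+55) = 71
f[14] = max(5+71, 11+66, 10+60) = 77
One optimal cutting: 2 + 2 + 2 + 2 + 2 + 2 + 2 → $77.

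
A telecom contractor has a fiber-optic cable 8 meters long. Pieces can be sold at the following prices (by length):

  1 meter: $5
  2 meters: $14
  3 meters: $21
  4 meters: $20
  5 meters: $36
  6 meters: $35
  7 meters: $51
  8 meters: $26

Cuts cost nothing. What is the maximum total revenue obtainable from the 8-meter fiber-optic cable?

57

Consider every possible first cut. best[k] is the best of p[i]+best[k−i] over all sellable i≤k.
best[1] = 5
best[2] = 14
best[3] = 21
best[4] = 28  (first piece 2, then best[2]=14)
best[5] = 36
best[6] = 42  (first piece 2, then best[4]=28)
best[7] = 51
best[8] = 57  (first piece 3, then best[5]=36)
One optimal cutting: 5 + 3 → $36 + $21 = $57.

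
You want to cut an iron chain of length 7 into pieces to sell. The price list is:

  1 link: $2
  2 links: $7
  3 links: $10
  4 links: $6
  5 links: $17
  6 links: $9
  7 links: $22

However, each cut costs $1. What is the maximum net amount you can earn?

Build r[k] bottom-up: r[k] = max over allowed piece i of (p[i] + r[k−i]) − 1 per cut.
r[1] = 2
r[2] = max(2+2-1, 7+0) = 7
r[3] = max(2+7-1, 7+2-1, 10+0) = 10
r[4] = max(2+10-1, 7+7-1, 10+2-1, 6+0) = 13
r[5] = max(2+13-1, 7+10-1, 10+7-1, 6+2-1, 17+0) = 17
r[6] = max(2+17-1, 7+13-1, 10+10-1, 6+7-1, 17+2-1, 9+0) = 19
r[7] = max(2+19-1, 7+17-1, 10+13-1, …, 9+2-1, 22+0) = 23
One optimal plan: pieces 5 + 2 (1 cut) → $24 − $1 = $23.

23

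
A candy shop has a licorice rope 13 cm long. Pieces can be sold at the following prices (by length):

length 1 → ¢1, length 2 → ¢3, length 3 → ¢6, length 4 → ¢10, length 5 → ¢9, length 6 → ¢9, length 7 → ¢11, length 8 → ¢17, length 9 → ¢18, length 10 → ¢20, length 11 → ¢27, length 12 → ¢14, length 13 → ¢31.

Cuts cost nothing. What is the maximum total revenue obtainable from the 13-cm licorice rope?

31

Consider every possible first cut. v[k] is the best of p[i]+v[k−i] over all sellable i≤k.
v[1] = 1
v[2] = 3
v[3] = 6
v[4] = 10
v[5] = 11  (first piece 1, then v[4]=10)
v[6] = 13  (first piece 2, then v[4]=10)
v[7] = 16  (first piece 3, then v[4]=10)
v[8] = 20  (first piece 4, then v[4]=10)
v[9] = 21  (first piece 1, then v[8]=20)
v[10] = 23  (first piece 2, then v[8]=20)
v[11] = 27
v[12] = 30  (first piece 4, then v[8]=20)
v[13] = 31  (first piece 1, then v[12]=30)
One optimal cutting: 4 + 4 + 4 + 1 → ¢10 + ¢10 + ¢10 + ¢1 = ¢31.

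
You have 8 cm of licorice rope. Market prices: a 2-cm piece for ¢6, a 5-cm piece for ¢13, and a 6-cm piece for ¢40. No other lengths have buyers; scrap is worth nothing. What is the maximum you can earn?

Build best[k] bottom-up: best[k] = max over allowed piece i of (p[i] + best[k−i]).
best[1] = 0
best[2] = 6
best[3] = 6
best[4] = 12  (first piece 2, then best[2]=6)
best[5] = 13
best[6] = 40
best[7] = 40
best[8] = 46  (first piece 2, then best[6]=40)
One optimal cutting: 6 + 2 → ¢46.

46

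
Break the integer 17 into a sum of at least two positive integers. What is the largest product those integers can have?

486

Let g[k] be the best product for length k (with at least one cut). For each first piece i, the rest contributes max(k−i, g[k−i]).
g[2] = 1*max(1,0) = 1*1 = 1
g[3] = max(1*2, 2*1) = 2
g[4] = max(1*3, 2*2, 3*1) = 4
g[5] = max(1*4, 2*3, 3*2, 4*1) = 6
g[6] = max(1*6, 2*4, 3*3, 4*2, 5*1) = 9
g[7] = max(1*9, 2*6, 3*4, 4*3, 5*2, 6*1) = 12
g[8] = max(1*12, 2*9, 3*6, …, 6*2, 7*1) = 18
g[9] = max(1*18, 2*12, 3*9, …, 7*2, 8*1) = 27
g[10] = max(1*27, 2*18, 3*12, …, 8*2, 9*1) = 36
g[11] = max(1*36, 2*27, 3*18, …, 9*2, 10*1) = 54
g[12] = max(1*54, 2*36, 3*27, …, 10*2, 11*1) = 81
g[13] = max(1*81, 2*54, 3*36, …, 11*2, 12*1) = 108
g[14] = max(1*108, 2*81, 3*54, …, 12*2, 13*1) = 162
g[15] = max(1*162, 2*108, 3*81, …, 13*2, 14*1) = 243
g[16] = max(1*243, 2*162, 3*108, …, 14*2, 15*1) = 324
g[17] = max(1*324, 2*243, 3*162, …, 15*2, 16*1) = 486
One optimal split: 3 + 3 + 3 + 3 + 3 + 2; product 3*3*3*3*3*2 = 486.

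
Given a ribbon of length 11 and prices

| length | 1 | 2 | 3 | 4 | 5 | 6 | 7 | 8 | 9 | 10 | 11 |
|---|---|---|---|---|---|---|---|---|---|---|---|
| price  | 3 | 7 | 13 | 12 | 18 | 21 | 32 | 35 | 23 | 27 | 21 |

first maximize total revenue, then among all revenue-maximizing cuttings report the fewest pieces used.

2

Build r[k] bottom-up: r[k] = max over allowed piece i of (p[i] + r[k−i]).
r[1] = 3
r[2] = 7
r[3] = 13
r[4] = 16  (first piece 1, then r[3]=13)
r[5] = 20  (first piece 2, then r[3]=13)
r[6] = 26  (first piece 3, then r[3]=13)
r[7] = 32
r[8] = 35  (first piece 1, then r[7]=32)
r[9] = 39  (first piece 2, then r[7]=32)
r[10] = 45  (first piece 3, then r[7]=32)
r[11] = 48  (first piece 1, then r[10]=45)
Maximum revenue is ¢48.
Now minimize piece count subject to staying optimal: for each k, pieces[k] = 1 + min over i with p[i]+r[k−i]=r[k] of pieces[k−i].
pieces[8] = 1
pieces[9] = 2
pieces[10] = 2
pieces[11] = 2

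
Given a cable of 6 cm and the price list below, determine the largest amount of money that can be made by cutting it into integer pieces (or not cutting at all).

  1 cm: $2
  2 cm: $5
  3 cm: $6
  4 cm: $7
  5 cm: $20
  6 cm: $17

22

Build r[k] bottom-up: r[k] = max over allowed piece i of (p[i] + r[k−i]).
r[1] = 2
r[2] = max(2+2, 5+0) = 5
r[3] = max(2+5, 5+2, 6+0) = 7
r[4] = max(2+7, 5+5, 6+2, 7+0) = 10
r[5] = max(2+10, 5+7, 6+5, 7+2, 20+0) = 20
r[6] = max(2+20, 5+10, 6+7, 7+5, 20+2, 17+0) = 22
One optimal cutting: 5 + 1 → $20 + $2 = $22.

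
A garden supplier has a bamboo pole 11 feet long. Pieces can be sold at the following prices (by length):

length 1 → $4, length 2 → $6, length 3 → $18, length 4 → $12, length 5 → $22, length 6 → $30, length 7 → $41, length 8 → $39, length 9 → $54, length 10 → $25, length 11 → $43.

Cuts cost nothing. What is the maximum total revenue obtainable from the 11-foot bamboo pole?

Let best[k] be the best obtainable value from length k. For each k, try every first piece i and keep the best of price[i] + best[k−i].
best[1] = 4
best[2] = 8  (first piece 1, then best[1]=4)
best[3] = 18
best[4] = 22  (first piece 1, then best[3]=18)
best[5] = 26  (first piece 1, then best[4]=22)
best[6] = 36  (first piece 3, then best[3]=18)
best[7] = 41
best[8] = 45  (first piece 1, then best[7]=41)
best[9] = 54  (first piece 3, then best[6]=36)
best[10] = 59  (first piece 3, then best[7]=41)
best[11] = 63  (first piece 1, then best[10]=59)
One optimal cutting: 7 + 3 + 1 → $41 + $18 + $4 = $63.

63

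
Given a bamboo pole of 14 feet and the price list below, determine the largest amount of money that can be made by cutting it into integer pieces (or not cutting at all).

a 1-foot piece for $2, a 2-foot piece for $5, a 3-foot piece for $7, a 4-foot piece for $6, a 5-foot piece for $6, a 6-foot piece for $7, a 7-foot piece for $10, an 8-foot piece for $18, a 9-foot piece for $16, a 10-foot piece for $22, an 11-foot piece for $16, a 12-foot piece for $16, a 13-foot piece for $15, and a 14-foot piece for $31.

Let R[k] be the best obtainable value from length k. For each k, try every first piece i and keep the best of price[i] + R[k−i].
R[1] = 2
R[2] = 5
R[3] = 7  (first piece 1, then R[2]=5)
R[4] = 10  (first piece 2, then R[2]=5)
R[5] = 12  (first piece 1, then R[4]=10)
R[6] = 15  (first piece 2, then R[4]=10)
R[7] = 17  (first piece 1, then R[6]=15)
R[8] = 20  (first piece 2, then R[6]=15)
R[9] = 22  (first piece 1, then R[8]=20)
R[10] = 25  (first piece 2, then R[8]=20)
R[11] = 27  (first piece 1, then R[10]=25)
R[12] = 30  (first piece 2, then R[10]=25)
R[13] = 32  (first piece 1, then R[12]=30)
R[14] = 35  (first piece 2, then R[12]=30)
One optimal cutting: 2 + 2 + 2 + 2 + 2 + 2 + 2 → $5 + $5 + $5 + $5 + $5 + $5 + $5 = $35.

35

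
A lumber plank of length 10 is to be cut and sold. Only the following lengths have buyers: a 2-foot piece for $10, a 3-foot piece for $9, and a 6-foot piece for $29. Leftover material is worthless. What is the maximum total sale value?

Let best[k] be the best obtainable value from length k. For each k, try every first piece i and keep the best of price[i] + best[k−i].
best[1] = 0
best[2] = 10
best[3] = 10
best[4] = 20  (first piece 2, then best[2]=10)
best[5] = 20
best[6] = 30  (first piece 2, then best[4]=20)
best[7] = 30
best[8] = 40  (first piece 2, then best[6]=30)
best[9] = 40
best[10] = 50  (first piece 2, then best[8]=40)
One optimal cutting: 2 + 2 + 2 + 2 + 2 → $50.

50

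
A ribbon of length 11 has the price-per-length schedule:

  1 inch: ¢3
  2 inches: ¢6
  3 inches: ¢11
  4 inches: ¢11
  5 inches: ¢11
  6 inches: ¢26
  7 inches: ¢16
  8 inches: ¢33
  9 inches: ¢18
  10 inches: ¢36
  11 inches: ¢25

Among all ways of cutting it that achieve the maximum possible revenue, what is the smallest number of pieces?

Consider every possible first cut. r[k] is the best of p[i]+r[k−i] over all sellable i≤k.
r[1] = 3
r[2] = 6  (first piece 1, then r[1]=3)
r[3] = 11
r[4] = 14  (first piece 1, then r[3]=11)
r[5] = 17  (first piece 1, then r[4]=14)
r[6] = 26
r[7] = 29  (first piece 1, then r[6]=26)
r[8] = 33
r[9] = 37  (first piece 3, then r[6]=26)
r[10] = 40  (first piece 1, then r[9]=37)
r[11] = 44  (first piece 3, then r[8]=33)
Maximum revenue is ¢44.
Now minimize piece count subject to staying optimal: for each k, pieces[k] = 1 + min over i with p[i]+r[k−i]=r[k] of pieces[k−i].
pieces[8] = 1
pieces[9] = 2
pieces[10] = 3
pieces[11] = 2

2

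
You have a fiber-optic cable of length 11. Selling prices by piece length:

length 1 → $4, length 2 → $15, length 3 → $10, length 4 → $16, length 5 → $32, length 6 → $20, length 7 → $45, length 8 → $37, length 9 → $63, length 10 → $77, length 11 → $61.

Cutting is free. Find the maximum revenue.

Let v[k] be the best obtainable value from length k. For each k, try every first piece i and keep the best of price[i] + v[k−i].
v[1] = 4
v[2] = 15
v[3] = 19  (first piece 1, then v[2]=15)
v[4] = 30  (first piece 2, then v[2]=15)
v[5] = 34  (first piece 1, then v[4]=30)
v[6] = 45  (first piece 2, then v[4]=30)
v[7] = 49  (first piece 1, then v[6]=45)
v[8] = 60  (first piece 2, then v[6]=45)
v[9] = 64  (first piece 1, then v[8]=60)
v[10] = 77
v[11] = 81  (first piece 1, then v[10]=77)
One optimal cutting: 10 + 1 → $77 + $4 = $81.

81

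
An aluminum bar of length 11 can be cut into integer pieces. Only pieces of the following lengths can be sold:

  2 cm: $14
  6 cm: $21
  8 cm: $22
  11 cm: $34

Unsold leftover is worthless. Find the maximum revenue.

70

Let r[k] be the best obtainable value from length k. For each k, try every first piece i and keep the best of price[i] + r[k−i].
r[1] = 0
r[2] = 14
r[3] = 14
r[4] = 28  (first piece 2, then r[2]=14)
r[5] = 28
r[6] = max(14+28, 21+0) = 42
r[7] = max(14+28, 21+0) = 42
r[8] = max(14+42, 21+14, 22+0) = 56
r[9] = max(14+42, 21+14, 22+0) = 56
r[10] = max(14+56, 21+28, 22+14) = 70
r[11] = max(14+56, 21+28, 22+14, 34+0) = 70
One optimal cutting: pieces 2 + 2 + 2 + 2 + 2 with 1 cm of scrap → $70.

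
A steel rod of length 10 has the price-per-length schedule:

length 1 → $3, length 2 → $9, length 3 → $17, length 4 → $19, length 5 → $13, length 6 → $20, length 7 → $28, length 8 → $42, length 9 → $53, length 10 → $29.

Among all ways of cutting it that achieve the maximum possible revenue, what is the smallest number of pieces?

Consider every possible first cut. r[k] is the best of p[i]+r[k−i] over all sellable i≤k.
r[1] = 3
r[2] = 9
r[3] = 17
r[4] = 20  (first piece 1, then r[3]=17)
r[5] = 26  (first piece 2, then r[3]=17)
r[6] = 34  (first piece 3, then r[3]=17)
r[7] = 37  (first piece 1, then r[6]=34)
r[8] = 43  (first piece 2, then r[6]=34)
r[9] = 53
r[10] = 56  (first piece 1, then r[9]=53)
Maximum revenue is $56.
Now minimize piece count subject to staying optimal: for each k, pieces[k] = 1 + min over i with p[i]+r[k−i]=r[k] of pieces[k−i].
pieces[7] = 3
pieces[8] = 3
pieces[9] = 1
pieces[10] = 2

2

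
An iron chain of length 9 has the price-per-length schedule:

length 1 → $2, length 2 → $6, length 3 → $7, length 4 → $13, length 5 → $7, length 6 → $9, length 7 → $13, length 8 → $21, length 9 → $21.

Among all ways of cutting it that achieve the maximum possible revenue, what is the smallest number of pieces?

3

Consider every possible first cut. r[k] is the best of p[i]+r[k−i] over all sellable i≤k.
r[1] = 2
r[2] = 6
r[3] = 8  (first piece 1, then r[2]=6)
r[4] = 13
r[5] = 15  (first piece 1, then r[4]=13)
r[6] = 19  (first piece 2, then r[4]=13)
r[7] = 21  (first piece 1, then r[6]=19)
r[8] = 26  (first piece 4, then r[4]=13)
r[9] = 28  (first piece 1, then r[8]=26)
Maximum revenue is $28.
Now minimize piece count subject to staying optimal: for each k, pieces[k] = 1 + min over i with p[i]+r[k−i]=r[k] of pieces[k−i].
pieces[6] = 2
pieces[7] = 3
pieces[8] = 2
pieces[9] = 3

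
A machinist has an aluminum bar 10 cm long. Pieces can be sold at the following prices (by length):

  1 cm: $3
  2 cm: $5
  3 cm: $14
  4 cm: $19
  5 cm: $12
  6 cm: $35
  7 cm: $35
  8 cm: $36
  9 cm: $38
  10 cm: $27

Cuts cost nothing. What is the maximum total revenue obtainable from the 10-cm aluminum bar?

54

Let R[k] be the best obtainable value from length k. For each k, try every first piece i and keep the best of price[i] + R[k−i].
R[1] = 3
R[2] = max(3+3, 5+0) = 6
R[3] = max(3+6, 5+3, 14+0) = 14
R[4] = max(3+14, 5+6, 14+3, 19+0) = 19
R[5] = max(3+19, 5+14, 14+6, 19+3, 12+0) = 22
R[6] = max(3+22, 5+19, 14+14, 19+6, 12+3, 35+0) = 35
R[7] = max(3+35, 5+22, 14+19, …, 35+3, 35+0) = 38
R[8] = max(3+38, 5+35, 14+22, …, 35+3, 36+0) = 41
R[9] = max(3+41, 5+38, 14+35, …, 36+3, 38+0) = 49
R[10] = max(3+49, 5+41, 14+38, …, 38+3, 27+0) = 54
One optimal cutting: 6 + 4 → $35 + $19 = $54.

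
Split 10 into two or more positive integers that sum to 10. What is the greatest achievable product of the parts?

36

Let prod[k] be the best product for length k (with at least one cut). For each first piece i, the rest contributes max(k−i, prod[k−i]).
prod[2] = 1*max(1,0) = 1*1 = 1
prod[3] = 1*max(2,1) = 1*2 = 2
prod[4] = 2*max(2,1) = 2*2 = 4
prod[5] = 2*max(3,2) = 2*3 = 6
prod[6] = 3*max(3,2) = 3*3 = 9
prod[7] = 2*max(5,6) = 2*6 = 12
prod[8] = 2*max(6,9) = 2*9 = 18
prod[9] = 3*max(6,9) = 3*9 = 27
prod[10] = 2*max(8,18) = 2*18 = 36
One optimal split: 3 + 3 + 2 + 2; product 3*3*2*2 = 36.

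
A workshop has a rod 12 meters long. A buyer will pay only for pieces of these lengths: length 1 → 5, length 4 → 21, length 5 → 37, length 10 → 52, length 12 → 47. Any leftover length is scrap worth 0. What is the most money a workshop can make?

84

Let r[k] be the best obtainable value from length k. For each k, try every first piece i and keep the best of price[i] + r[k−i].
r[1] = 5
r[2] = 10  (first piece 1, then r[1]=5)
r[3] = 15  (first piece 1, then r[2]=10)
r[4] = 21
r[5] = 37
r[6] = 42  (first piece 1, then r[5]=37)
r[7] = 47  (first piece 1, then r[6]=42)
r[8] = 52  (first piece 1, then r[7]=47)
r[9] = 58  (first piece 4, then r[5]=37)
r[10] = 74  (first piece 5, then r[5]=37)
r[11] = 79  (first piece 1, then r[10]=74)
r[12] = 84  (first piece 1, then r[11]=79)
One optimal cutting: 5 + 5 + 1 + 1 → 84.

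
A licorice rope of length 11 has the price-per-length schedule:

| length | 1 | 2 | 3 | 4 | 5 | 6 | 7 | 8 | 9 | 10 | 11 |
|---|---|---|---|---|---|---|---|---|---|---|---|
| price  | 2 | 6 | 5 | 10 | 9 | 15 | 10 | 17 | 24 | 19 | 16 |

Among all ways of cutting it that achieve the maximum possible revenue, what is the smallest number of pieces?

6

Let r[k] be the best obtainable value from length k. For each k, try every first piece i and keep the best of price[i] + r[k−i].
r[1] = 2
r[2] = max(2+2, 6+0) = 6
r[3] = max(2+6, 6+2, 5+0) = 8
r[4] = max(2+8, 6+6, 5+2, 10+0) = 12
r[5] = max(2+12, 6+8, 5+6, 10+2, 9+0) = 14
r[6] = max(2+14, 6+12, 5+8, 10+6, 9+2, 15+0) = 18
r[7] = max(2+18, 6+14, 5+12, …, 15+2, 10+0) = 20
r[8] = max(2+20, 6+18, 5+14, …, 10+2, 17+0) = 24
r[9] = max(2+24, 6+20, 5+18, …, 17+2, 24+0) = 26
r[10] = max(2+26, 6+24, 5+20, …, 24+2, 19+0) = 30
r[11] = max(2+30, 6+26, 5+24, …, 19+2, 16+0) = 32
Maximum revenue is ¢32.
Now minimize piece count subject to staying optimal: for each k, pieces[k] = 1 + min over i with p[i]+r[k−i]=r[k] of pieces[k−i].
pieces[8] = 4
pieces[9] = 5
pieces[10] = 5
pieces[11] = 6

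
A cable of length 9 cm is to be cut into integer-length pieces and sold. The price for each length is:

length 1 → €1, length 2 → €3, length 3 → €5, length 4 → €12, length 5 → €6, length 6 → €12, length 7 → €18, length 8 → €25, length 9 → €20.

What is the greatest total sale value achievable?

Build R[k] bottom-up: R[k] = max over allowed piece i of (p[i] + R[k−i]).
R[1] = 1
R[2] = max(1+1, 3+0) = 3
R[3] = max(1+3, 3+1, 5+0) = 5
R[4] = max(1+5, 3+3, 5+1, 12+0) = 12
R[5] = max(1+12, 3+5, 5+3, 12+1, 6+0) = 13
R[6] = max(1+13, 3+12, 5+5, 12+3, 6+1, 12+0) = 15
R[7] = max(1+15, 3+13, 5+12, …, 12+1, 18+0) = 18
R[8] = max(1+18, 3+15, 5+13, …, 18+1, 25+0) = 25
R[9] = max(1+25, 3+18, 5+15, …, 25+1, 20+0) = 26
One optimal cutting: 8 + 1 → €25 + €1 = €26.

26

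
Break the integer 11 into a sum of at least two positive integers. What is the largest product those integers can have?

54

Fill g[k] for k=2..11: at each k try every first piece i and multiply by the better of (k−i) uncut or g[k−i].
Small cases: g[2]=1, g[3]=2.
g[4] = max(1·3, 2·2, 3·1) = 4
g[5] = max(1·4, 2·3, 3·2, 4·1) = 6
g[6] = max(1·6, 2·4, 3·3, 4·2, 5·1) = 9
g[7] = max(1·9, 2·6, 3·4, 4·3, 5·2, 6·1) = 12
g[8] = max(1·12, 2·9, 3·6, …, 6·2, 7·1) = 18
g[9] = max(1·18, 2·12, 3·9, …, 7·2, 8·1) = 27
g[10] = max(1·27, 2·18, 3·12, …, 8·2, 9·1) = 36
g[11] = max(1·36, 2·27, 3·18, …, 9·2, 10·1) = 54
One optimal split: 3 + 3 + 3 + 2; product 3·3·3·2 = 54.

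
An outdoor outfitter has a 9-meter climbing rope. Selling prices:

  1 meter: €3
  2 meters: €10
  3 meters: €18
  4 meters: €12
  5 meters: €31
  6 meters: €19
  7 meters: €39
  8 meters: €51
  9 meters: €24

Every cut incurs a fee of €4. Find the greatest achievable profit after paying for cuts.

50

Consider every possible first cut. r[k] is the best of p[i]+r[k−i] over all sellable i≤k, charging 4 whenever i<k.
r[1] = 3
r[2] = max(3+3-4, 10+0) = 10
r[3] = max(3+10-4, 10+3-4, 18+0) = 18
r[4] = max(3+18-4, 10+10-4, 18+3-4, 12+0) = 17
r[5] = max(3+17-4, 10+18-4, 18+10-4, 12+3-4, 31+0) = 31
r[6] = max(3+31-4, 10+17-4, 18+18-4, 12+10-4, 31+3-4, 19+0) = 32
r[7] = max(3+32-4, 10+31-4, 18+17-4, …, 19+3-4, 39+0) = 39
r[8] = max(3+39-4, 10+32-4, 18+31-4, …, 39+3-4, 51+0) = 51
r[9] = max(3+51-4, 10+39-4, 18+32-4, …, 51+3-4, 24+0) = 50
One optimal plan: pieces 8 + 1 (1 cut) → €54 − €4 = €50.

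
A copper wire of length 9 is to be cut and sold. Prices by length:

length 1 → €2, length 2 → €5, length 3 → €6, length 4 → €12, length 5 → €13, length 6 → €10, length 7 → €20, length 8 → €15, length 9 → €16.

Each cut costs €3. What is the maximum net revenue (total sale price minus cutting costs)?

22

Consider every possible first cut. net[k] is the best of p[i]+net[k−i] over all sellable i≤k, charging 3 whenever i<k.
net[1] = 2
net[2] = 5
net[3] = 6
net[4] = 12
net[5] = 13
net[6] = 14  (first piece 2, then net[4]=12)
net[7] = 20
net[8] = 21  (first piece 4, then net[4]=12)
net[9] = 22  (first piece 2, then net[7]=20)
One optimal plan: pieces 7 + 2 (1 cut) → €25 − €3 = €22.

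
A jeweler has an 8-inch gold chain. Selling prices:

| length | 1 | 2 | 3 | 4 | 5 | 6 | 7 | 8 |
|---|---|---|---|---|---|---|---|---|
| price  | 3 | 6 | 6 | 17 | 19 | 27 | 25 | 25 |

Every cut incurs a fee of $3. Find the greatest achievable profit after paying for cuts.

Let r[k] be the best obtainable value from length k. For each k, try every first piece i and keep the best of price[i] + r[k−i] minus the 3 cut fee when i<k.
r[1] = 3
r[2] = 6
r[3] = 6  (first piece 1, then r[2]=6)
r[4] = 17
r[5] = 19
r[6] = 27
r[7] = 27  (first piece 1, then r[6]=27)
r[8] = 31  (first piece 4, then r[4]=17)
One optimal plan: pieces 4 + 4 (1 cut) → $34 − $3 = $31.

31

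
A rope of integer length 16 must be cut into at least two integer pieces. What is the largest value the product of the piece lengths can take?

324

Define P[k] = max over 1≤i<k of i · max(k−i, P[k−i]); the inner max lets the remainder stay uncut if that's better.
P[2] = 1*max(1,0) = 1*1 = 1
P[3] = 1*max(2,1) = 1*2 = 2
P[4] = 2*max(2,1) = 2*2 = 4
P[5] = 2*max(3,2) = 2*3 = 6
P[6] = 3*max(3,2) = 3*3 = 9
P[7] = 2*max(5,6) = 2*6 = 12
P[8] = 2*max(6,9) = 2*9 = 18
P[9] = 3*max(6,9) = 3*9 = 27
P[10] = 2*max(8,18) = 2*18 = 36
P[11] = 2*max(9,27) = 2*27 = 54
P[12] = 3*max(9,27) = 3*27 = 81
P[13] = 2*max(11,54) = 2*54 = 108
P[14] = 2*max(12,81) = 2*81 = 162
P[15] = 3*max(12,81) = 3*81 = 243
P[16] = 2*max(14,162) = 2*162 = 324
One optimal split: 3 + 3 + 3 + 3 + 2 + 2; product 3*3*3*3*2*2 = 324.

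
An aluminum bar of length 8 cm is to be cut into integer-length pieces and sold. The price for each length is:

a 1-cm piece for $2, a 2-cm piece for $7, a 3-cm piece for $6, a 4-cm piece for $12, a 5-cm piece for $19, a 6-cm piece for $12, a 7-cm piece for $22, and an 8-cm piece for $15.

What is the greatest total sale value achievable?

28

Consider every possible first cut. v[k] is the best of p[i]+v[k−i] over all sellable i≤k.
v[1] = 2
v[2] = max(2+2, 7+0) = 7
v[3] = max(2+7, 7+2, 6+0) = 9
v[4] = max(2+9, 7+7, 6+2, 12+0) = 14
v[5] = max(2+14, 7+9, 6+7, 12+2, 19+0) = 19
v[6] = max(2+19, 7+14, 6+9, 12+7, 19+2, 12+0) = 21
v[7] = max(2+21, 7+19, 6+14, …, 12+2, 22+0) = 26
v[8] = max(2+26, 7+21, 6+19, …, 22+2, 15+0) = 28
One optimal cutting: 5 + 2 + 1 → $19 + $7 + $2 = $28.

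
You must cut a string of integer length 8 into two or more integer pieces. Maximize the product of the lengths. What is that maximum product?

18

Fill prod[k] for k=2..8: at each k try every first piece i and multiply by the better of (k−i) uncut or prod[k−i].
Small cases: prod[2]=1, prod[3]=2.
prod[4] = 2×max(2,1) = 2×2 = 4
prod[5] = 2×max(3,2) = 2×3 = 6
prod[6] = 3×max(3,2) = 3×3 = 9
prod[7] = 2×max(5,6) = 2×6 = 12
prod[8] = 2×max(6,9) = 2×9 = 18
One optimal split: 3 + 3 + 2; product 3×3×2 = 18.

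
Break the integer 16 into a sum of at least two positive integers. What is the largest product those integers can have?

Let m[k] be the best product for length k (with at least one cut). For each first piece i, the rest contributes max(k−i, m[k−i]).
Small cases: m[2]=1, m[3]=2, m[4]=4, m[5]=6, m[6]=9, m[7]=12, m[8]=18.
m[9] = 3*max(6,9) = 3*9 = 27
m[10] = 2*max(8,18) = 2*18 = 36
m[11] = 2*max(9,27) = 2*27 = 54
m[12] = 3*max(9,27) = 3*27 = 81
m[13] = 2*max(11,54) = 2*54 = 108
m[14] = 2*max(12,81) = 2*81 = 162
m[15] = 3*max(12,81) = 3*81 = 243
m[16] = 2*max(14,162) = 2*162 = 324
One optimal split: 3 + 3 + 3 + 3 + 2 + 2; product 3*3*3*3*2*2 = 324.

324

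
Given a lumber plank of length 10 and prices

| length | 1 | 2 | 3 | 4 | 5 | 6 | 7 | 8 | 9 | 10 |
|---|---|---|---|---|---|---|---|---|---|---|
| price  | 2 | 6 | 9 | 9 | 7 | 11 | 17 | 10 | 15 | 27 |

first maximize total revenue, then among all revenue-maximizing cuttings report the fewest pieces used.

Build r[k] bottom-up: r[k] = max over allowed piece i of (p[i] + r[k−i]).
r[1] = 2
r[2] = max(2+2, 6+0) = 6
r[3] = max(2+6, 6+2, 9+0) = 9
r[4] = max(2+9, 6+6, 9+2, 9+0) = 12
r[5] = max(2+12, 6+9, 9+6, 9+2, 7+0) = 15
r[6] = max(2+15, 6+12, 9+9, 9+6, 7+2, 11+0) = 18
r[7] = max(2+18, 6+15, 9+12, …, 11+2, 17+0) = 21
r[8] = max(2+21, 6+18, 9+15, …, 17+2, 10+0) = 24
r[9] = max(2+24, 6+21, 9+18, …, 10+2, 15+0) = 27
r[10] = max(2+27, 6+24, 9+21, …, 15+2, 27+0) = 30
Maximum revenue is $30.
Now minimize piece count subject to staying optimal: for each k, pieces[k] = 1 + min over i with p[i]+r[k−i]=r[k] of pieces[k−i].
pieces[7] = 3
pieces[8] = 3
pieces[9] = 3
pieces[10] = 4

4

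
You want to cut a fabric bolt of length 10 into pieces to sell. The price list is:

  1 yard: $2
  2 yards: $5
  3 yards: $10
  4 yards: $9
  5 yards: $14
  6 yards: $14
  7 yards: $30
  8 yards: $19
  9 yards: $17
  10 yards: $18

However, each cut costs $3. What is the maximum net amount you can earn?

Build net[k] bottom-up: net[k] = max over allowed piece i of (p[i] + net[k−i]) − 3 per cut.
net[1] = 2
net[2] = max(2+2-3, 5+0) = 5
net[3] = max(2+5-3, 5+2-3, 10+0) = 10
net[4] = max(2+10-3, 5+5-3, 10+2-3, 9+0) = 9
net[5] = max(2+9-3, 5+10-3, 10+5-3, 9+2-3, 14+0) = 14
net[6] = max(2+14-3, 5+9-3, 10+10-3, 9+5-3, 14+2-3, 14+0) = 17
net[7] = max(2+17-3, 5+14-3, 10+9-3, …, 14+2-3, 30+0) = 30
net[8] = max(2+30-3, 5+17-3, 10+14-3, …, 30+2-3, 19+0) = 29
net[9] = max(2+29-3, 5+30-3, 10+17-3, …, 19+2-3, 17+0) = 32
net[10] = max(2+32-3, 5+29-3, 10+30-3, …, 17+2-3, 18+0) = 37
One optimal plan: pieces 7 + 3 (1 cut) → $40 − $3 = $37.

37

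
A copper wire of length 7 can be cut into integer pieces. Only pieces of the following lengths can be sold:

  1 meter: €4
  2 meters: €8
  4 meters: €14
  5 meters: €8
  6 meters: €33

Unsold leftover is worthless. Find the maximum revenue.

37

Consider every possible first cut. r[k] is the best of p[i]+r[k−i] over all sellable i≤k.
r[1] = 4
r[2] = 8  (first piece 1, then r[1]=4)
r[3] = 12  (first piece 1, then r[2]=8)
r[4] = 16  (first piece 1, then r[3]=12)
r[5] = 20  (first piece 1, then r[4]=16)
r[6] = 33
r[7] = 37  (first piece 1, then r[6]=33)
One optimal cutting: 6 + 1 → €37.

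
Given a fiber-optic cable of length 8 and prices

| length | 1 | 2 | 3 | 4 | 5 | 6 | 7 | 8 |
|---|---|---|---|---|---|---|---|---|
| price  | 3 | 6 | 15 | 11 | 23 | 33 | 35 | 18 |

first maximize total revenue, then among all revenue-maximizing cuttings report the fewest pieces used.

2

Build r[k] bottom-up: r[k] = max over allowed piece i of (p[i] + r[k−i]).
r[1] = 3
r[2] = max(3+3, 6+0) = 6
r[3] = max(3+6, 6+3, 15+0) = 15
r[4] = max(3+15, 6+6, 15+3, 11+0) = 18
r[5] = max(3+18, 6+15, 15+6, 11+3, 23+0) = 23
r[6] = max(3+23, 6+18, 15+15, 11+6, 23+3, 33+0) = 33
r[7] = max(3+33, 6+23, 15+18, …, 33+3, 35+0) = 36
r[8] = max(3+36, 6+33, 15+23, …, 35+3, 18+0) = 39
Maximum revenue is $39.
Now minimize piece count subject to staying optimal: for each k, pieces[k] = 1 + min over i with p[i]+r[k−i]=r[k] of pieces[k−i].
pieces[5] = 1
pieces[6] = 1
pieces[7] = 2
pieces[8] = 2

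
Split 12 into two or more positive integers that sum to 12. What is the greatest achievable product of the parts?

Define P[k] = max over 1≤i<k of i · max(k−i, P[k−i]); the inner max lets the remainder stay uncut if that's better.
P[2] = 1×max(1,0) = 1×1 = 1
P[3] = max(1×2, 2×1) = 2
P[4] = max(1×3, 2×2, 3×1) = 4
P[5] = max(1×4, 2×3, 3×2, 4×1) = 6
P[6] = max(1×6, 2×4, 3×3, 4×2, 5×1) = 9
P[7] = max(1×9, 2×6, 3×4, 4×3, 5×2, 6×1) = 12
P[8] = max(1×12, 2×9, 3×6, …, 6×2, 7×1) = 18
P[9] = max(1×18, 2×12, 3×9, …, 7×2, 8×1) = 27
P[10] = max(1×27, 2×18, 3×12, …, 8×2, 9×1) = 36
P[11] = max(1×36, 2×27, 3×18, …, 9×2, 10×1) = 54
P[12] = max(1×54, 2×36, 3×27, …, 10×2, 11×1) = 81
One optimal split: 3 + 3 + 3 + 3; product 3×3×3×3 = 81.

81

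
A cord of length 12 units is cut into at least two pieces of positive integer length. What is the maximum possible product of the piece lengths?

Define f[k] = max over 1≤i<k of i · max(k−i, f[k−i]); the inner max lets the remainder stay uncut if that's better.
f[2] = 1×max(1,0) = 1×1 = 1
f[3] = 1×max(2,1) = 1×2 = 2
f[4] = 2×max(2,1) = 2×2 = 4
f[5] = 2×max(3,2) = 2×3 = 6
f[6] = 3×max(3,2) = 3×3 = 9
f[7] = 2×max(5,6) = 2×6 = 12
f[8] = 2×max(6,9) = 2×9 = 18
f[9] = 3×max(6,9) = 3×9 = 27
f[10] = 2×max(8,18) = 2×18 = 36
f[11] = 2×max(9,27) = 2×27 = 54
f[12] = 3×max(9,27) = 3×27 = 81
One optimal split: 3 + 3 + 3 + 3; product 3×3×3×3 = 81.

81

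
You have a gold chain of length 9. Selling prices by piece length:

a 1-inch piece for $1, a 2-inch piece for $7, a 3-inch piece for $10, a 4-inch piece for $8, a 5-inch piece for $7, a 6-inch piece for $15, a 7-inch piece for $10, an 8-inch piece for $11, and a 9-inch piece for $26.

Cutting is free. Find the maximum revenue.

31

Let v[k] be the best obtainable value from length k. For each k, try every first piece i and keep the best of price[i] + v[k−i].
v[1] = 1
v[2] = 7
v[3] = 10
v[4] = 14  (first piece 2, then v[2]=7)
v[5] = 17  (first piece 2, then v[3]=10)
v[6] = 21  (first piece 2, then v[4]=14)
v[7] = 24  (first piece 2, then v[5]=17)
v[8] = 28  (first piece 2, then v[6]=21)
v[9] = 31  (first piece 2, then v[7]=24)
One optimal cutting: 3 + 2 + 2 + 2 → $10 + $7 + $7 + $7 = $31.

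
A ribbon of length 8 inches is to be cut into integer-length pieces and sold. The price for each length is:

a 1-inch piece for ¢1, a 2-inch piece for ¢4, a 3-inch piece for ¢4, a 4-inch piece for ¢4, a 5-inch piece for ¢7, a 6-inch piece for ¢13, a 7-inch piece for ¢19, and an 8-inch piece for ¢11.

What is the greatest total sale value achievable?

Let r[k] be the best obtainable value from length k. For each k, try every first piece i and keep the best of price[i] + r[k−i].
r[1] = 1
r[2] = 4
r[3] = 5  (first piece 1, then r[2]=4)
r[4] = 8  (first piece 2, then r[2]=4)
r[5] = 9  (first piece 1, then r[4]=8)
r[6] = 13
r[7] = 19
r[8] = 20  (first piece 1, then r[7]=19)
One optimal cutting: 7 + 1 → ¢19 + ¢1 = ¢20.

20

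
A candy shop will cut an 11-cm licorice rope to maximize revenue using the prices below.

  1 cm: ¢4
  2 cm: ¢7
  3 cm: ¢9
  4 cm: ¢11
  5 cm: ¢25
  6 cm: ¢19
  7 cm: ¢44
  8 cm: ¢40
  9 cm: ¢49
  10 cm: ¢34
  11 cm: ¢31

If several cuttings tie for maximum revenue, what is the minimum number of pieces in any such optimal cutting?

Let r[k] be the best obtainable value from length k. For each k, try every first piece i and keep the best of price[i] + r[k−i].
r[1] = 4
r[2] = max(4+4, 7+0) = 8
r[3] = max(4+8, 7+4, 9+0) = 12
r[4] = max(4+12, 7+8, 9+4, 11+0) = 16
r[5] = max(4+16, 7+12, 9+8, 11+4, 25+0) = 25
r[6] = max(4+25, 7+16, 9+12, 11+8, 25+4, 19+0) = 29
r[7] = max(4+29, 7+25, 9+16, …, 19+4, 44+0) = 44
r[8] = max(4+44, 7+29, 9+25, …, 44+4, 40+0) = 48
r[9] = max(4+48, 7+44, 9+29, …, 40+4, 49+0) = 52
r[10] = max(4+52, 7+48, 9+44, …, 49+4, 34+0) = 56
r[11] = max(4+56, 7+52, 9+48, …, 34+4, 31+0) = 60
Maximum revenue is ¢60.
Now minimize piece count subject to staying optimal: for each k, pieces[k] = 1 + min over i with p[i]+r[k−i]=r[k] of pieces[k−i].
pieces[8] = 2
pieces[9] = 3
pieces[10] = 4
pieces[11] = 5

5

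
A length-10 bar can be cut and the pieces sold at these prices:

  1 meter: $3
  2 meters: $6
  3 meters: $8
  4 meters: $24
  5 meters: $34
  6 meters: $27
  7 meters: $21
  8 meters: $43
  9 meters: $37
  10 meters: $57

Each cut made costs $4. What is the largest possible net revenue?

Let net[k] be the best obtainable value from length k. For each k, try every first piece i and keep the best of price[i] + net[k−i] minus the 4 cut fee when i<k.
net[1] = 3
net[2] = 6
net[3] = 8
net[4] = 24
net[5] = 34
net[6] = 33  (first piece 1, then net[5]=34)
net[7] = 36  (first piece 2, then net[5]=34)
net[8] = 44  (first piece 4, then net[4]=24)
net[9] = 54  (first piece 4, then net[5]=34)
net[10] = 64  (first piece 5, then net[5]=34)
One optimal plan: pieces 5 + 5 (1 cut) → $68 − $4 = $64.

64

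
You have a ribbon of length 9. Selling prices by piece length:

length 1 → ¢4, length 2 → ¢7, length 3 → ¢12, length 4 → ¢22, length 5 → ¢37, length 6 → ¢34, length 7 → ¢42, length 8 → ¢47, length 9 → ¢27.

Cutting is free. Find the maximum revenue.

59

Consider every possible first cut. v[k] is the best of p[i]+v[k−i] over all sellable i≤k.
v[1] = 4
v[2] = 8  (first piece 1, then v[1]=4)
v[3] = 12  (first piece 1, then v[2]=8)
v[4] = 22
v[5] = 37
v[6] = 41  (first piece 1, then v[5]=37)
v[7] = 45  (first piece 1, then v[6]=41)
v[8] = 49  (first piece 1, then v[7]=45)
v[9] = 59  (first piece 4, then v[5]=37)
One optimal cutting: 5 + 4 → ¢37 + ¢22 = ¢59.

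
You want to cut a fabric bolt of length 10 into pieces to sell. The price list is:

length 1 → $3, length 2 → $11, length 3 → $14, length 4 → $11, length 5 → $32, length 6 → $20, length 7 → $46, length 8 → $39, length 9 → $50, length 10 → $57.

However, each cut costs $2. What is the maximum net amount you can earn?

Consider every possible first cut. r[k] is the best of p[i]+r[k−i] over all sellable i≤k, charging 2 whenever i<k.
r[1] = 3
r[2] = 11
r[3] = 14
r[4] = 20  (first piece 2, then r[2]=11)
r[5] = 32
r[6] = 33  (first piece 1, then r[5]=32)
r[7] = 46
r[8] = 47  (first piece 1, then r[7]=46)
r[9] = 55  (first piece 2, then r[7]=46)
r[10] = 62  (first piece 5, then r[5]=32)
One optimal plan: pieces 5 + 5 (1 cut) → $64 − $2 = $62.

62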